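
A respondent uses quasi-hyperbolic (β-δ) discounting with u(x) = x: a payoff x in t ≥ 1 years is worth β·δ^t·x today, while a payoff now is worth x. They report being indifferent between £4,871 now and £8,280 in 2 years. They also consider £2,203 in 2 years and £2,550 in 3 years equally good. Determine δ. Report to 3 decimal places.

δ ≈ 0.864

The second indifference involves only future payoffs, so β cancels: β·δ^2·2203 = β·δ^3·2550, giving δ = 2203/2550 = 0.86392.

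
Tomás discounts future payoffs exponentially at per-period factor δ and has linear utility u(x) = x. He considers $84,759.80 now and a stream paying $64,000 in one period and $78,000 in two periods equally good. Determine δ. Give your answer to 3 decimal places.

Present value of the stream is 64000·δ + 78000·δ². Indifference gives 64000δ + 78000δ² = 84759.80.
So 78000δ² + 64000δ − 84759.80 = 0.
The positive root is δ = [−64000 + √(64000² + 4·78000·84759.80)] / (2·78000) = (−64000 + 174760.000)/156000 ≈ 0.710.

δ ≈ 0.710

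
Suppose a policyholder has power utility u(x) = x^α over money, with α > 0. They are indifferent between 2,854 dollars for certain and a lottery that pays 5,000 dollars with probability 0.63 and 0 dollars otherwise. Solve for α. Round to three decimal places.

α ≈ 0.824

Since u(0) = 0, the lottery's EU is 0.63·5000^α.
Indifference: 2854^α = 0.63·5000^α, so (2854/5000)^α = 0.63.
α = ln(0.63) / ln(2854/5000) = -0.462035/-0.560716 ≈ 0.824.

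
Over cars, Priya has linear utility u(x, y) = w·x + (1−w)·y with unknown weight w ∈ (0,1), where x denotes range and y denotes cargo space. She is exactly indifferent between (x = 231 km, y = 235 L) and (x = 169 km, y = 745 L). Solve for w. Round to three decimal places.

u(231,235) = u(169,745) means w·231 + (1−w)·235 = w·169 + (1−w)·745.
Rearranging, 62·w − 510·(1−w) = 0.
Hence w = 510/(62+510) = 510/572 = 0.892.

w = 0.892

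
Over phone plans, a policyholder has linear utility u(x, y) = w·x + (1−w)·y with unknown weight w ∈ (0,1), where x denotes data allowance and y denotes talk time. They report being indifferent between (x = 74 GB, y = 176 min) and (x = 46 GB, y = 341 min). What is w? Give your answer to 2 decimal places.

Equating utilities: w·74 + (1−w)·176 = w·46 + (1−w)·341.
w·(74−46) = (1−w)·(341−176), i.e. w·28 = (1−w)·165.
Hence w = 165/(28+165) = 165/193 = 0.85.

w = 0.85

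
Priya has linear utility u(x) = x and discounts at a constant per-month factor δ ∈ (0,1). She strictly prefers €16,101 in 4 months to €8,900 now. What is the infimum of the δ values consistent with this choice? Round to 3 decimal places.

δ > 0.862

The preference means 8900 < δ^4·16101.
Dividing by 16101: δ^4 > 0.55276. Both sides are positive, so the 4th root keeps the direction.
δ > 0.55276^(1/4) = 0.862.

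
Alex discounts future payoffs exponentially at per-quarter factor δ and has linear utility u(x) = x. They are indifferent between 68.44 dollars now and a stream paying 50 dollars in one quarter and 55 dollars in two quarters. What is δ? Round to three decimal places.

Equating present values: 68.44 = 50δ + 55δ².
Rearranged: 55δ² + 50δ − 68.44 = 0.
δ = (−50 + √(50² + 4·55·68.44)) / (2·55) = (−50 + √17556.80) / 110 ≈ 0.750.

δ ≈ 0.750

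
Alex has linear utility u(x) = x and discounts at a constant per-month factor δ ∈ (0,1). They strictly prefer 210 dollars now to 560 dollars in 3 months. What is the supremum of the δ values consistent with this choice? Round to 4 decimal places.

δ < 0.7211

Comparing present values: 210 > δ^3·560.
Hence δ^3 < 210/560 = 0.37500, and x ↦ x^(1/3) is increasing on (0,∞).
δ < 0.37500^(1/3) = 0.7211.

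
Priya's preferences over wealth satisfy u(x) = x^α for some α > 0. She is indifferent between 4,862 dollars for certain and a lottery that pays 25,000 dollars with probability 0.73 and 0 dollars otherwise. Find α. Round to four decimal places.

α ≈ 0.1922

The lottery's expected utility is 0.73·u(25000) + 0.27·u(0) = 0.73·25000^α (since u(0) = 0 for α > 0).
Indifference: 4862^α = 0.73·25000^α, so (4862/25000)^α = 0.73.
α = ln(0.73) / ln(4862/25000) = -0.3147107/-1.6374259 ≈ 0.1922.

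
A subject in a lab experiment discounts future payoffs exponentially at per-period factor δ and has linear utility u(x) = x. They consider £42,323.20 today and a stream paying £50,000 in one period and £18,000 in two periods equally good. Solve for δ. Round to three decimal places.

Present value of the stream is 50000·δ + 18000·δ². Indifference gives 50000δ + 18000δ² = 42323.20.
Rearranged: 18000δ² + 50000δ − 42323.20 = 0.
δ = (−50000 + √(50000² + 4·18000·42323.20)) / (2·18000) = (−50000 + √5547270400.00) / 36000 ≈ 0.680.

δ ≈ 0.680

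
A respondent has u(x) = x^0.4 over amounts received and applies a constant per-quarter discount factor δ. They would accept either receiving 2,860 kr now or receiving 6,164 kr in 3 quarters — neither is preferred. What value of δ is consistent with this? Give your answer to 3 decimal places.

Indifference means u(2860) = δ^3 · u(6164), so δ^3 = u(2860)/u(6164).
With u(x) = x^0.4: δ^3 = 2860^0.4/6164^0.4 = (2860/6164)^0.4 = 0.73553.
Taking the cube root: δ = 0.73553^(1/3) ≈ 0.903.

δ ≈ 0.903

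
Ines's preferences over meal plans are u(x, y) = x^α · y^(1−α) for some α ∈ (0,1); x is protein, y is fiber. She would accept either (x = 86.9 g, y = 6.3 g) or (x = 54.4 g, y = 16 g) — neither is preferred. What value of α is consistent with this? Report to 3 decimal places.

Indifference: 86.9^α · 6.3^(1−α) = 54.4^α · 16^(1−α).
(86.9/54.4)^α = (16/6.3)^(1−α); take logs: α·ln(86.9/54.4) = (1−α)·ln(16/6.3), i.e. α·0.468394 = (1−α)·0.932039.
With A = 0.468394 and B = 0.932039: α·A = (1−α)·B, so α = B/(A+B) = 0.932039/1.400433 ≈ 0.666.

α ≈ 0.666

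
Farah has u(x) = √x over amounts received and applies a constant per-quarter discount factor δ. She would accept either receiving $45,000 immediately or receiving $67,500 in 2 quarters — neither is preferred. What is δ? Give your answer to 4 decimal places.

Equating discounted utilities: u(45000) = δ^2·u(67500) ⇒ δ^2 = u(45000)/u(67500).
Since u(x) = √x, δ^2 = √(45000/67500) = 0.81650.
So δ = 0.81650^(1/2) ≈ 0.9036.

δ ≈ 0.9036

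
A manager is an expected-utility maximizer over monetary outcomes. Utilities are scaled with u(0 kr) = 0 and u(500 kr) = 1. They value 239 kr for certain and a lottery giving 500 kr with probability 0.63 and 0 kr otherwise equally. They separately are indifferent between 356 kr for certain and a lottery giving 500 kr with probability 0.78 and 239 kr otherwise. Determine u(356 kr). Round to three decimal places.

0.919

From the first indifference, u(239 kr) = 0.63·u(500 kr) + 0.37·u(0 kr) = 0.63·1 + 0.37·0 = 0.63.
Chaining: u(356 kr) = 0.78·1.00 + 0.22·0.63 = 0.9186.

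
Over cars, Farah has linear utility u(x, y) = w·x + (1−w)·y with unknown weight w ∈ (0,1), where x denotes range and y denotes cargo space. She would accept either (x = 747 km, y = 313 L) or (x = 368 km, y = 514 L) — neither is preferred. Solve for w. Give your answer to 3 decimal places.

Equating utilities: w·747 + (1−w)·313 = w·368 + (1−w)·514.
w·(747−368) = (1−w)·(514−313), i.e. w·379 = (1−w)·201.
The marginal rate of substitution is 201/379, so w = 201/(379+201) = 0.347.

w = 0.347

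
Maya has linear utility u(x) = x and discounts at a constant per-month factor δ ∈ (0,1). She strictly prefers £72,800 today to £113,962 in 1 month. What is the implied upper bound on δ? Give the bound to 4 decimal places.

δ < 0.6388

Comparing present values: 72800 > δ·113962.
So δ < 72800/113962 = 0.63881.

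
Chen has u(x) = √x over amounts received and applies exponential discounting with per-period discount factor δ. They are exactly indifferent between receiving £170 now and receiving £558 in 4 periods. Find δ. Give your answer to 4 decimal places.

Indifference means u(170) = δ^4 · u(558), so δ^4 = u(170)/u(558).
Since u(x) = √x, δ^4 = √(170/558) = 0.55196.
Hence δ = (0.55196)^(1/4) = 0.861940.

δ ≈ 0.8619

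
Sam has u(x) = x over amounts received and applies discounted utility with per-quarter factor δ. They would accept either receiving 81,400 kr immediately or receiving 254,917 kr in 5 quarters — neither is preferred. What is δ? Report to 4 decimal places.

δ ≈ 0.7959

Equating discounted utilities: u(81400) = δ^5·u(254917) ⇒ δ^5 = u(81400)/u(254917).
With u(x) = x: δ^5 = 81400/254917 = 0.31932.
Taking the 5th root: δ = 0.31932^(1/5) ≈ 0.7959.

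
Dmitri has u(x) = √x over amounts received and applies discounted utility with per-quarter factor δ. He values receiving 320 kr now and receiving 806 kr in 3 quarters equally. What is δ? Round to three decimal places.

The payoff in 3 quarters is discounted by δ^3, so u(320) = δ^3·u(806) and δ^3 = u(320)/u(806).
Since u(x) = √x, δ^3 = √(320/806) = 0.63010.
Hence δ = (0.63010)^(1/3) = 0.85731.

δ ≈ 0.857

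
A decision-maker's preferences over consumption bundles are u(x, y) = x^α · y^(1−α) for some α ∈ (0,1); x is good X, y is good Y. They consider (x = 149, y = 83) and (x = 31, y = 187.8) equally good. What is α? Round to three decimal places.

Indifference: 149^α · 83^(1−α) = 31^α · 187.8^(1−α).
Rearrange to (149/31)^α = (187.8/83)^(1−α) and take logs: α·1.569959 = (1−α)·0.816537.
Thus α·(2.386496) = 0.816537, so α = 0.816537/2.386496 ≈ 0.342.

α ≈ 0.342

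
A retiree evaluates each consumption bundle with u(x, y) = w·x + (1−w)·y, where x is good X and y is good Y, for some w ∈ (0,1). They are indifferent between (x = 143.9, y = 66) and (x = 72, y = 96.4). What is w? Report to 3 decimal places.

u(143.9,66) = u(72,96.4) means w·143.9 + (1−w)·66 = w·72 + (1−w)·96.4.
w·(143.9−72) = (1−w)·(96.4−66), i.e. w·71.9 = (1−w)·30.4.
The marginal rate of substitution is 30.4/71.9, so w = 30.4/(71.9+30.4) = 0.297.

w = 0.297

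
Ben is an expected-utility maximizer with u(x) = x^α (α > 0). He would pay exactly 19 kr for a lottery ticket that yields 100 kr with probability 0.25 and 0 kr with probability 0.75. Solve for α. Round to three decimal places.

α ≈ 0.835

Since u(0) = 0, the lottery's EU is 0.25·100^α.
Indifference: 19^α = 0.25·100^α, so (19/100)^α = 0.25.
Taking logs: α·ln(19/100) = ln(0.25), so α = -1.386294 / -1.660731 ≈ 0.835.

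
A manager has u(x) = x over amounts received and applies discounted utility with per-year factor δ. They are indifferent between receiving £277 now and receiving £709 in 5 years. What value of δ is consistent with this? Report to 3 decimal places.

The payoff in 5 years is discounted by δ^5, so u(277) = δ^5·u(709) and δ^5 = u(277)/u(709).
With u(x) = x: δ^5 = 277/709 = 0.39069.
Taking the 5th root: δ = 0.39069^(1/5) ≈ 0.829.

δ ≈ 0.829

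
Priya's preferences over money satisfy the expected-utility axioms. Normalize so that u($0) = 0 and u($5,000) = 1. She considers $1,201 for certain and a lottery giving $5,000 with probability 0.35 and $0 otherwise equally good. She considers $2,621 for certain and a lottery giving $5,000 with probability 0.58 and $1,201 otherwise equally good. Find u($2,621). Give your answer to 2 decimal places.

0.73

First, u($1,201) = 0.35·u($5,000) + 0.65·u($0) = 0.35.
The second indifference gives u($2,621) = 0.58·u($5,000) + 0.42·u($1,201) = 0.58·1.00 + 0.42·0.35 = 0.7270.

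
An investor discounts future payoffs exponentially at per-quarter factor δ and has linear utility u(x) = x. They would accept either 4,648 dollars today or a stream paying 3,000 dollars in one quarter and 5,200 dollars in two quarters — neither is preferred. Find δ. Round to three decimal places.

δ ≈ 0.700

The stream is worth 3000δ + 5200δ² today, so 3000δ + 5200δ² = 4648.
That is, 5200δ² + 3000δ − 4648 = 0, a quadratic in δ.
The positive root is δ = [−3000 + √(3000² + 4·5200·4648)] / (2·5200) = (−3000 + 10280.000)/10400 ≈ 0.700.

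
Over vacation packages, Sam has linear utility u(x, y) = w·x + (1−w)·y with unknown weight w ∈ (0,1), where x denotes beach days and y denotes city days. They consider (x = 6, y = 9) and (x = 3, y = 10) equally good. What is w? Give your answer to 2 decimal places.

u(6,9) = u(3,10) means w·6 + (1−w)·9 = w·3 + (1−w)·10.
Collecting terms: w·3 = (1−w)·1.
The marginal rate of substitution is 1/3, so w = 1/(3+1) = 0.25.

w = 0.25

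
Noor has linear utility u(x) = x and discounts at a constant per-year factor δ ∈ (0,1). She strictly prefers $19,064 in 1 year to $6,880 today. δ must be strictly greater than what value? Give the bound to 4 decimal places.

δ > 0.3609

Under u(x) = x this choice says 6880 < δ·19064.
Dividing through by 19064 gives δ > 0.36089.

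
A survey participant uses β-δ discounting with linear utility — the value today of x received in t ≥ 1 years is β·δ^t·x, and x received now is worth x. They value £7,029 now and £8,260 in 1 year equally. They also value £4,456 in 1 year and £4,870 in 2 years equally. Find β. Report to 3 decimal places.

β ≈ 0.930

Both payoffs in the second observation are in the future, so β drops out: δ^1·4456 = δ^2·4870 ⇒ δ = 4456/4870 = 0.91499.
Now use the now-vs-future pair: 7029 = β·δ·8260 gives β = 7029/(0.91499·8260) ≈ 0.930.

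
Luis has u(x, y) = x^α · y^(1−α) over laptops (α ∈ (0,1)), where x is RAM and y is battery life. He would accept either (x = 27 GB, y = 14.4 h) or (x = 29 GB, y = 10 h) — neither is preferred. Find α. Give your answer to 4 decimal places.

α ≈ 0.8361

Set the two utilities equal: 27^α·14.4^(1−α) = 29^α·10^(1−α).
Rearrange to (27/29)^α = (10/14.4)^(1−α) and take logs: α·-0.0714590 = (1−α)·-0.3646431.
With A = -0.0714590 and B = -0.3646431: α·A = (1−α)·B, so α = B/(A+B) = -0.3646431/-0.4361021 ≈ 0.8361.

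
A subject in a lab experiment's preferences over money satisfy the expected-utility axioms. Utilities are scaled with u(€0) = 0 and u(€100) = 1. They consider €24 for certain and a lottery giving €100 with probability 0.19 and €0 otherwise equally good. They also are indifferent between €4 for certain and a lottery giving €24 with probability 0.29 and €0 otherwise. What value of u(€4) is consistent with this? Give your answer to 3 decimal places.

From the first indifference, u(€24) = 0.19·u(€100) + 0.81·u(€0) = 0.19·1 + 0.81·0 = 0.19.
Then u(€4) = 0.29·u(€24) + 0.71·u(€0) = 0.29·0.19 + 0.71·0.00 = 0.0551.

0.055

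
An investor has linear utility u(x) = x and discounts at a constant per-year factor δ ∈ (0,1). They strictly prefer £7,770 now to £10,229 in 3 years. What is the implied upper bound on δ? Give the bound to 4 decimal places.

δ < 0.9124

Comparing present values: 7770 > δ^3·10229.
So δ^3 < 7770/10229 = 0.75961; taking the cube root of both positive sides preserves the inequality.
δ < (7770/10229)^(1/3) ≈ 0.9124.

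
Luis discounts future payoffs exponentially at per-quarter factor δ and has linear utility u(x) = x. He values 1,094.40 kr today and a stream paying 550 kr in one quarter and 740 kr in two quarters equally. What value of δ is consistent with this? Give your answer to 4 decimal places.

δ ≈ 0.9000

Present value of the stream is 550·δ + 740·δ². Indifference gives 550δ + 740δ² = 1094.40.
So 740δ² + 550δ − 1094.40 = 0.
The positive root is δ = [−550 + √(550² + 4·740·1094.40)] / (2·740) = (−550 + 1882.000)/1480 ≈ 0.9000.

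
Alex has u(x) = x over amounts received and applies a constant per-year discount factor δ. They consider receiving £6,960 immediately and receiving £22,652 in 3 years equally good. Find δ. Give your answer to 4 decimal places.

δ ≈ 0.6748

The payoff in 3 years is discounted by δ^3, so u(6960) = δ^3·u(22652) and δ^3 = u(6960)/u(22652).
With u(x) = x: δ^3 = 6960/22652 = 0.30726.
Taking the cube root: δ = 0.30726^(1/3) ≈ 0.6748.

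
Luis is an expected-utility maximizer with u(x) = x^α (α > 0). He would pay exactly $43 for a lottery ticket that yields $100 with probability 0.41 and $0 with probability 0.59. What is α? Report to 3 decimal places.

EU(lottery) = 0.41·100^α + 0.59·0 = 0.41·100^α.
Equating: 43^α = 0.41·100^α, i.e. 0.4300^α = 0.41.
α = ln(0.41) / ln(43/100) = -0.891598/-0.843970 ≈ 1.056.

α ≈ 1.056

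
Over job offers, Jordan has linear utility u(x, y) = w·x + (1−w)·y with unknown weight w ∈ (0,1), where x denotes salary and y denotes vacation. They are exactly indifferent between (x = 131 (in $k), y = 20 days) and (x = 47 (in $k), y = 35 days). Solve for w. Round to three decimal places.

u(131,20) = u(47,35) means w·131 + (1−w)·20 = w·47 + (1−w)·35.
Rearranging, 84·w − 15·(1−w) = 0.
So w/(1−w) = 15/84 = 0.1786, giving w = 15/(84+15) = 0.152.

w = 0.152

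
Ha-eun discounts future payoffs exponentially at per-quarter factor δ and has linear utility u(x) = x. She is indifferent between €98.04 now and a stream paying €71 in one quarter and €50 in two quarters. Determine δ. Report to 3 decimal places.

δ ≈ 0.860

Present value of the stream is 71·δ + 50·δ². Indifference gives 71δ + 50δ² = 98.04.
That is, 50δ² + 71δ − 98.04 = 0, a quadratic in δ.
By the quadratic formula (taking the positive root), δ = (−71 + √24649.00) / 100 ≈ 0.860.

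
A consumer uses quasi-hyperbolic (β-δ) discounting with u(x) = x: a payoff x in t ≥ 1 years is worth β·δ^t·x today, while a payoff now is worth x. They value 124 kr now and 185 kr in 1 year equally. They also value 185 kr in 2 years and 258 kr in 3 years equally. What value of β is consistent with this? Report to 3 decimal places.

β ≈ 0.935

The second indifference involves only future payoffs, so β cancels: β·δ^2·185 = β·δ^3·258, giving δ = 185/258 = 0.71705.
The first indifference: 124 = β·δ·185, so β = 124/(δ·185) = 124/(0.71705·185) ≈ 0.935.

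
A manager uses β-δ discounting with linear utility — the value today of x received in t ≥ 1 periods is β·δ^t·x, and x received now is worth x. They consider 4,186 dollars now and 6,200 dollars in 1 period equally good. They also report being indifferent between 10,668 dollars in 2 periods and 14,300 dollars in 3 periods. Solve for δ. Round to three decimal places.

δ ≈ 0.746

The second indifference involves only future payoffs, so β cancels: β·δ^2·10668 = β·δ^3·14300, giving δ = 10668/14300 = 0.74601.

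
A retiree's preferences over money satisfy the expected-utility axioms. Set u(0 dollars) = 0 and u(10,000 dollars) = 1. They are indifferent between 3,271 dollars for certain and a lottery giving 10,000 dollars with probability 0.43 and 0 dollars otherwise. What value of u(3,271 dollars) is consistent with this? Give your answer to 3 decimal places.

0.430

The indifference gives u(3,271 dollars) = 0.43·u(10,000 dollars) + 0.57·u(0 dollars) = 0.43·1 + 0.57·0 = 0.43.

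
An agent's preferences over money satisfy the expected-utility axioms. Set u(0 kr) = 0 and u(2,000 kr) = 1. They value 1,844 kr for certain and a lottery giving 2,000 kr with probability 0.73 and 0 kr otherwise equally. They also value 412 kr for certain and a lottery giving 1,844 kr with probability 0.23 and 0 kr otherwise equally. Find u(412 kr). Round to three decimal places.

First, u(1,844 kr) = 0.73·u(2,000 kr) + 0.27·u(0 kr) = 0.73.
Chaining: u(412 kr) = 0.23·0.73 + 0.77·0.00 = 0.1679.

0.168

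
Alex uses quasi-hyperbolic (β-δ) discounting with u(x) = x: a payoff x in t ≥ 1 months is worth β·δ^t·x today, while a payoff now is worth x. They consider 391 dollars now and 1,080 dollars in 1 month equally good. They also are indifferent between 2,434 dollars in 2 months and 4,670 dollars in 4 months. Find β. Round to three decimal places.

From the later pair, β·δ^2·2434 = β·δ^4·4670; dividing through, δ^2 = 2434/4670 = 0.52120, so δ = 0.72194.
The first indifference: 391 = β·δ·1080, so β = 391/(δ·1080) = 391/(0.72194·1080) ≈ 0.501.

β ≈ 0.501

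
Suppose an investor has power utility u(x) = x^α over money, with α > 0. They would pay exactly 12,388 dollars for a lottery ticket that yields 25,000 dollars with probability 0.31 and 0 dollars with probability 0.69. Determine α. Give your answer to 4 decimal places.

Since u(0) = 0, the lottery's EU is 0.31·25000^α.
Setting u(12388) equal to that: 12388^α = 0.31·25000^α ⇒ (12388/25000)^α = 0.31.
Take logs: α = ln 0.31 / ln(12388/25000) ≈ 1.668001.

α ≈ 1.6680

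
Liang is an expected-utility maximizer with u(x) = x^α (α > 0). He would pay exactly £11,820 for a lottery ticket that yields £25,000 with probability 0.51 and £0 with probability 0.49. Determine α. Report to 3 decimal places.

The lottery's expected utility is 0.51·u(25000) + 0.49·u(0) = 0.51·25000^α (since u(0) = 0 for α > 0).
Indifference: 11820^α = 0.51·25000^α, so (11820/25000)^α = 0.51.
Taking logs: α·ln(11820/25000) = ln(0.51), so α = -0.673345 / -0.749083 ≈ 0.899.

α ≈ 0.899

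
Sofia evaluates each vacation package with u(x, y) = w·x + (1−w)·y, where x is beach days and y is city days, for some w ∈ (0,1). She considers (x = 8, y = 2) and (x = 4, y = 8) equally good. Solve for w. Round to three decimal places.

w = 0.600

Equating utilities: w·8 + (1−w)·2 = w·4 + (1−w)·8.
Rearranging, 4·w − 6·(1−w) = 0.
Hence w = 6/(4+6) = 6/10 = 0.600.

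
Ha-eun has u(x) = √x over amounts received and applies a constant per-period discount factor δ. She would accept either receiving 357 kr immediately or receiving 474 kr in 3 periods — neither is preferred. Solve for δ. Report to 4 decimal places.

δ ≈ 0.9539

Equating discounted utilities: u(357) = δ^3·u(474) ⇒ δ^3 = u(357)/u(474).
With u(x) = √x: δ^3 = √357/√474 = √(357/474) = 0.86785.
Taking the cube root: δ = 0.86785^(1/3) ≈ 0.9539.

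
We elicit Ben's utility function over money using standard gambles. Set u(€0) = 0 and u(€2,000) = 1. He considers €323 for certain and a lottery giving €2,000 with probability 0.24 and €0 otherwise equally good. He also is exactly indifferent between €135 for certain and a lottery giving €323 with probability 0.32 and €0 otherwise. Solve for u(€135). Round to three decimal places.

First, u(€323) = 0.24·u(€2,000) + 0.76·u(€0) = 0.24.
Then u(€135) = 0.32·u(€323) + 0.68·u(€0) = 0.32·0.24 + 0.68·0.00 = 0.0768.

0.077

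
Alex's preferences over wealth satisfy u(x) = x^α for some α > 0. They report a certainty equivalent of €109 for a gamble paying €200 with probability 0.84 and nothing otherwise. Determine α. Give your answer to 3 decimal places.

α ≈ 0.287

Since u(0) = 0, the lottery's EU is 0.84·200^α.
Indifference: 109^α = 0.84·200^α, so (109/200)^α = 0.84.
Take logs: α = ln 0.84 / ln(109/200) ≈ 0.28725.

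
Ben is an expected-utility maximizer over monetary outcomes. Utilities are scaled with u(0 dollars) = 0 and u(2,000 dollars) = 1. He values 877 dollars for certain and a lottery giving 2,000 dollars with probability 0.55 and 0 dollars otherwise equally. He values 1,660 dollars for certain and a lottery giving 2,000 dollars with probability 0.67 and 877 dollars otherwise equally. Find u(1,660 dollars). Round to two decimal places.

0.85

First, u(877 dollars) = 0.55·u(2,000 dollars) + 0.45·u(0 dollars) = 0.55.
Chaining: u(1,660 dollars) = 0.67·1.00 + 0.33·0.55 = 0.8515.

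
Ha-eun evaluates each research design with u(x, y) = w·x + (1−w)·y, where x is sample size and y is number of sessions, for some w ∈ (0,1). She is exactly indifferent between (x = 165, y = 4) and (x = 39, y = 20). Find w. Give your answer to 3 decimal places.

Indifference: w·165 + (1−w)·4 = w·39 + (1−w)·20.
Rearranging, 126·w − 16·(1−w) = 0.
So w/(1−w) = 16/126 = 0.1270, giving w = 16/(126+16) = 0.113.

w = 0.113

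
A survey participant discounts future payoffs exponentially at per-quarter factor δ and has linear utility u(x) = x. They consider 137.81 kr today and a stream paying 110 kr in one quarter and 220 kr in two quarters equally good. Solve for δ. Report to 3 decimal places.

Equating present values: 137.81 = 110δ + 220δ².
So 220δ² + 110δ − 137.81 = 0.
By the quadratic formula (taking the positive root), δ = (−110 + √133372.80) / 440 ≈ 0.580.

δ ≈ 0.580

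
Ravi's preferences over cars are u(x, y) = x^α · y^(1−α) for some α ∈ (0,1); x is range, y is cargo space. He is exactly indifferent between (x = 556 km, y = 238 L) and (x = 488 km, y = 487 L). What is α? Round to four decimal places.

α ≈ 0.8459

Indifference: 556^α · 238^(1−α) = 488^α · 487^(1−α).
Taking logs: α·ln 556 + (1−α)·ln 238 = α·ln 488 + (1−α)·ln 487, i.e. α·0.1304529 = (1−α)·0.7159934.
So α/(1−α) = (0.7159934)/(0.1304529) = 5.4885204, and α = 5.4885204/6.4885204 ≈ 0.8459.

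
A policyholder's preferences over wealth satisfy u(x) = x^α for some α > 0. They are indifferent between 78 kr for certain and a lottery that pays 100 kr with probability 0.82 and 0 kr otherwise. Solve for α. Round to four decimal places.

α ≈ 0.7987

The lottery's expected utility is 0.82·u(100) + 0.18·u(0) = 0.82·100^α (since u(0) = 0 for α > 0).
Setting u(78) equal to that: 78^α = 0.82·100^α ⇒ (78/100)^α = 0.82.
Take logs: α = ln 0.82 / ln(78/100) ≈ 0.798720.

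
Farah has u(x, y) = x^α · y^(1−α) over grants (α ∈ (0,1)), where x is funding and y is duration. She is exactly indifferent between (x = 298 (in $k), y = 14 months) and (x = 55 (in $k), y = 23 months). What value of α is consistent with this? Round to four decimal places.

α ≈ 0.2271

The Cobb–Douglas utilities coincide, so 298^α·14^(1−α) = 55^α·23^(1−α).
(298/55)^α = (23/14)^(1−α); take logs: α·ln(298/55) = (1−α)·ln(23/14), i.e. α·1.6897603 = (1−α)·0.4964369.
Thus α·(2.1861972) = 0.4964369, so α = 0.4964369/2.1861972 ≈ 0.2271.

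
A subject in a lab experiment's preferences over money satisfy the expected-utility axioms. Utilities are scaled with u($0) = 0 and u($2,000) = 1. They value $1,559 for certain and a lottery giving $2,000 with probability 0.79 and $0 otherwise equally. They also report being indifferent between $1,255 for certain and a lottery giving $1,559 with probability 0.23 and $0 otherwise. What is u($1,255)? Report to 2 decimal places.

The first gamble pins u($1,559): it must equal 0.79·1 + 0.21·0 = 0.79.
Then u($1,255) = 0.23·u($1,559) + 0.77·u($0) = 0.23·0.79 + 0.77·0.00 = 0.1817.

0.18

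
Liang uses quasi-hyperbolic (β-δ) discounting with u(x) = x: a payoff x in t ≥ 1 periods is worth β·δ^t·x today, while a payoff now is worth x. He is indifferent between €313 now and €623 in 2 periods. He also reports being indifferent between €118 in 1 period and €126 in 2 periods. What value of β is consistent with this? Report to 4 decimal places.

β ≈ 0.5728

Both payoffs in the second observation are in the future, so β drops out: δ^1·118 = δ^2·126 ⇒ δ = 118/126 = 0.93651.
Substituting δ into 313 = β·δ^2·623: β = 313/(546.400) ≈ 0.5728.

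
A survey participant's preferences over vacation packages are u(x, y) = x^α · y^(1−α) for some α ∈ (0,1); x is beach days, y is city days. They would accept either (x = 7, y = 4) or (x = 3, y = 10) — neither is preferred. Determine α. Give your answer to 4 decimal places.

α ≈ 0.5196

Indifference: 7^α · 4^(1−α) = 3^α · 10^(1−α).
(7/3)^α = (10/4)^(1−α); take logs: α·ln(7/3) = (1−α)·ln(10/4), i.e. α·0.8472979 = (1−α)·0.9162907.
With A = 0.8472979 and B = 0.9162907: α·A = (1−α)·B, so α = B/(A+B) = 0.9162907/1.7635886 ≈ 0.5196.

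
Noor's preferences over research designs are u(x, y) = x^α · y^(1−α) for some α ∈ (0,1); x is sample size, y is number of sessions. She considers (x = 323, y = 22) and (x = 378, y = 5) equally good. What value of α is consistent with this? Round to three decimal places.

α ≈ 0.904

Set the two utilities equal: 323^α·22^(1−α) = 378^α·5^(1−α).
Taking logs: α·ln 323 + (1−α)·ln 22 = α·ln 378 + (1−α)·ln 5, i.e. α·-0.157242 = (1−α)·-1.481605.
With A = -0.157242 and B = -1.481605: α·A = (1−α)·B, so α = B/(A+B) = -1.481605/-1.638847 ≈ 0.904.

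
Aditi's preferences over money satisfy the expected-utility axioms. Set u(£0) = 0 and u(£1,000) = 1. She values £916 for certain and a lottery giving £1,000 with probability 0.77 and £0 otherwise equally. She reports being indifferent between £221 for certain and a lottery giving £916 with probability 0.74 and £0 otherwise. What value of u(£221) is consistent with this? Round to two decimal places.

0.57

First, u(£916) = 0.77·u(£1,000) + 0.23·u(£0) = 0.77.
Then u(£221) = 0.74·u(£916) + 0.26·u(£0) = 0.74·0.77 + 0.26·0.00 = 0.5698.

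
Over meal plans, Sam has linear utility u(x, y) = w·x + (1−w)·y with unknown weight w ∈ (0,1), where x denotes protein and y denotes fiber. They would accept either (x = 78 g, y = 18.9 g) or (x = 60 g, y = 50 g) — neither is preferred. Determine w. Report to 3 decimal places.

u(78,18.9) = u(60,50) means w·78 + (1−w)·18.9 = w·60 + (1−w)·50.
Collecting terms: w·18 = (1−w)·31.1.
So w/(1−w) = 31.1/18 = 1.7278, giving w = 31.1/(18+31.1) = 0.633.

w = 0.633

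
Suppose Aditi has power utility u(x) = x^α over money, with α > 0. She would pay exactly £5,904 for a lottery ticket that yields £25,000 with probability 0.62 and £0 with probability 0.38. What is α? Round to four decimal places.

The lottery's expected utility is 0.62·u(25000) + 0.38·u(0) = 0.62·25000^α (since u(0) = 0 for α > 0).
Setting u(5904) equal to that: 5904^α = 0.62·25000^α ⇒ (5904/25000)^α = 0.62.
α = ln(0.62) / ln(5904/25000) = -0.4780358/-1.4432457 ≈ 0.3312.

α ≈ 0.3312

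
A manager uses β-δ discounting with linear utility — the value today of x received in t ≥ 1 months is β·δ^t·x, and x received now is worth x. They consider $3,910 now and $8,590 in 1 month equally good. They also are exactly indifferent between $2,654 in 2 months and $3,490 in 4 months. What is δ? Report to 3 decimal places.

The second indifference involves only future payoffs, so β cancels: β·δ^2·2654 = β·δ^4·3490, giving δ^2 = 2654/3490 = 0.76046, so δ = 0.87204.

δ ≈ 0.872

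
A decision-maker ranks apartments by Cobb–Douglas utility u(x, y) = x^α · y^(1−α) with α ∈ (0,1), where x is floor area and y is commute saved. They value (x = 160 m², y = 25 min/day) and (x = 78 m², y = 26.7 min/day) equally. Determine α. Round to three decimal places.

Set the two utilities equal: 160^α·25^(1−α) = 78^α·26.7^(1−α).
(160/78)^α = (26.7/25)^(1−α); take logs: α·ln(160/78) = (1−α)·ln(26.7/25), i.e. α·0.718465 = (1−α)·0.065788.
So α/(1−α) = (0.065788)/(0.718465) = 0.091567, and α = 0.091567/1.091567 ≈ 0.084.

α ≈ 0.084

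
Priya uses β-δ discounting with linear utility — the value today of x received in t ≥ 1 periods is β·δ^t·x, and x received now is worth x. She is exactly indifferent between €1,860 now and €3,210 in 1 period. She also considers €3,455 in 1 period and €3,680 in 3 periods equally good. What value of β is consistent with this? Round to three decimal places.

From the later pair, β·δ^1·3455 = β·δ^3·3680; dividing through, δ^2 = 3455/3680 = 0.93886, so δ = 0.96895.
Now use the now-vs-future pair: 1860 = β·δ·3210 gives β = 1860/(0.96895·3210) ≈ 0.598.

β ≈ 0.598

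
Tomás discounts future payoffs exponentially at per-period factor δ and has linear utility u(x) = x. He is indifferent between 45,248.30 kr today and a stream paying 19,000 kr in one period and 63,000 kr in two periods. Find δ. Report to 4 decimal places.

δ ≈ 0.7100

The stream is worth 19000δ + 63000δ² today, so 19000δ + 63000δ² = 45248.30.
Rearranged: 63000δ² + 19000δ − 45248.30 = 0.
By the quadratic formula (taking the positive root), δ = (−19000 + √11763571600.00) / 126000 ≈ 0.7100.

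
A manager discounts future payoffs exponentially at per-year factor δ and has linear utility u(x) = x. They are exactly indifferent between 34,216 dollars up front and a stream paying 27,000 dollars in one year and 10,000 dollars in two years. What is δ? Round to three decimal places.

Present value of the stream is 27000·δ + 10000·δ². Indifference gives 27000δ + 10000δ² = 34216.
That is, 10000δ² + 27000δ − 34216 = 0, a quadratic in δ.
By the quadratic formula (taking the positive root), δ = (−27000 + √2097640000.00) / 20000 ≈ 0.940.

δ ≈ 0.940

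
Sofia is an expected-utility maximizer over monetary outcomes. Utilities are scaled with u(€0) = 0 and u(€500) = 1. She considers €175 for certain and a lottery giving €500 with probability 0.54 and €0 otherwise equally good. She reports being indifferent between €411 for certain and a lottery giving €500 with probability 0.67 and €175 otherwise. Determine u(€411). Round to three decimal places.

The first gamble pins u(€175): it must equal 0.54·1 + 0.46·0 = 0.54.
Chaining: u(€411) = 0.67·1.00 + 0.33·0.54 = 0.8482.

0.848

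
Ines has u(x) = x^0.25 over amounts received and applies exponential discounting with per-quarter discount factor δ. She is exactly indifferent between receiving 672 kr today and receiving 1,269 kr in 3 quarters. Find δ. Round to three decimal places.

Equating discounted utilities: u(672) = δ^3·u(1269) ⇒ δ^3 = u(672)/u(1269).
Since u(x) = x^0.25, δ^3 = (672/1269)^0.25 = 0.52955^0.25 = 0.85305.
Hence δ = (0.85305)^(1/3) = 0.94840.

δ ≈ 0.948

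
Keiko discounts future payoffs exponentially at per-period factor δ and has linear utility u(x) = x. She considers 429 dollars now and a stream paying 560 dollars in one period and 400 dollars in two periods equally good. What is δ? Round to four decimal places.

The stream is worth 560δ + 400δ² today, so 560δ + 400δ² = 429.
That is, 400δ² + 560δ − 429 = 0, a quadratic in δ.
δ = (−560 + √(560² + 4·400·429)) / (2·400) = (−560 + √1000000.00) / 800 ≈ 0.5500.

δ ≈ 0.5500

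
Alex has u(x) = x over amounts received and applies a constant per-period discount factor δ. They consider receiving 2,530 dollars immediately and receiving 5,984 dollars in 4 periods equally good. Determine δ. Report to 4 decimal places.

Equating discounted utilities: u(2530) = δ^4·u(5984) ⇒ δ^4 = u(2530)/u(5984).
With u(x) = x: δ^4 = 2530/5984 = 0.42279.
Taking the 4th root: δ = 0.42279^(1/4) ≈ 0.8064.

δ ≈ 0.8064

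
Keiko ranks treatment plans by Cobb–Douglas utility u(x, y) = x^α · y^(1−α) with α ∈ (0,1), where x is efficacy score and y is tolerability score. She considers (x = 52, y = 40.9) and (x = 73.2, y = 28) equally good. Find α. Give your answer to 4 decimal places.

The Cobb–Douglas utilities coincide, so 52^α·40.9^(1−α) = 73.2^α·28^(1−α).
(52/73.2)^α = (28/40.9)^(1−α); take logs: α·ln(52/73.2) = (1−α)·ln(28/40.9), i.e. α·-0.3419517 = (1−α)·-0.3789256.
Thus α·(-0.7208773) = -0.3789256, so α = -0.3789256/-0.7208773 ≈ 0.5256.

α ≈ 0.5256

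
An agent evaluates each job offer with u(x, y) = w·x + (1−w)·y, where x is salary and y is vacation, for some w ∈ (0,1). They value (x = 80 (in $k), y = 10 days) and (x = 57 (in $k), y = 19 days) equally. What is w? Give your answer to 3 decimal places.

w = 0.281

Equating utilities: w·80 + (1−w)·10 = w·57 + (1−w)·19.
Collecting terms: w·23 = (1−w)·9.
The marginal rate of substitution is 9/23, so w = 9/(23+9) = 0.281.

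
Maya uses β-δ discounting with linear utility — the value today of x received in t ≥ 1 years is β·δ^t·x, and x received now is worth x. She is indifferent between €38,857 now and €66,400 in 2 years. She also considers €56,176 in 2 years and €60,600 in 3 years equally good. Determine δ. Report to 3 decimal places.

Both payoffs in the second observation are in the future, so β drops out: δ^2·56176 = δ^3·60600 ⇒ δ = 56176/60600 = 0.92700.

δ ≈ 0.927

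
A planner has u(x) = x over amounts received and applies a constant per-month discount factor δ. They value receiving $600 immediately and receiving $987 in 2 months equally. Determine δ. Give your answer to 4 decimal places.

The payoff in 2 months is discounted by δ^2, so u(600) = δ^2·u(987) and δ^2 = u(600)/u(987).
With u(x) = x: δ^2 = 600/987 = 0.60790.
Hence δ = (0.60790)^(1/2) = 0.779681.

δ ≈ 0.7797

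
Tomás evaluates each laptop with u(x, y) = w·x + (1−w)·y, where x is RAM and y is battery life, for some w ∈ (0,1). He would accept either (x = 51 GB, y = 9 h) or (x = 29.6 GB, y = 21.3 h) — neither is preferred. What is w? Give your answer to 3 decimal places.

w = 0.365

Indifference: w·51 + (1−w)·9 = w·29.6 + (1−w)·21.3.
Rearranging, 21.4·w − 12.3·(1−w) = 0.
The marginal rate of substitution is 12.3/21.4, so w = 12.3/(21.4+12.3) = 0.365.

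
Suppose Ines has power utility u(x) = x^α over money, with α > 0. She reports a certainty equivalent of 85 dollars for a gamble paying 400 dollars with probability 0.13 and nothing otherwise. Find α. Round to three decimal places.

α ≈ 1.317

Since u(0) = 0, the lottery's EU is 0.13·400^α.
Equating: 85^α = 0.13·400^α, i.e. 0.2125^α = 0.13.
Take logs: α = ln 0.13 / ln(85/400) ≈ 1.31728.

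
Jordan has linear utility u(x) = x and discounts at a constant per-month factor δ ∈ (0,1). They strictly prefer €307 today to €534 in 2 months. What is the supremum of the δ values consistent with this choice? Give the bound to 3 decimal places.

The preference means 307 > δ^2·534.
Hence δ^2 < 307/534 = 0.57491, and x ↦ x^(1/2) is increasing on (0,∞).
δ < 0.57491^(1/2) = 0.758.

δ < 0.758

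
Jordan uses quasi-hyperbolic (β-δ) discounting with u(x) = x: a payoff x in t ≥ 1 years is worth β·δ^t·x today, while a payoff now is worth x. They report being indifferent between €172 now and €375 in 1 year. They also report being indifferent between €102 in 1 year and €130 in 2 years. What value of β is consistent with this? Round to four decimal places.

From the later pair, β·δ^1·102 = β·δ^2·130; dividing through, δ = 102/130 = 0.78462.
Now use the now-vs-future pair: 172 = β·δ·375 gives β = 172/(0.78462·375) ≈ 0.5846.

β ≈ 0.5846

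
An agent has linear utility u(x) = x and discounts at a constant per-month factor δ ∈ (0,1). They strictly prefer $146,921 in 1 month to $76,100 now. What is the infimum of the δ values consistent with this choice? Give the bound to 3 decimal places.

The preference means 76100 < δ·146921.
So δ > 76100/146921 = 0.51797.

δ > 0.518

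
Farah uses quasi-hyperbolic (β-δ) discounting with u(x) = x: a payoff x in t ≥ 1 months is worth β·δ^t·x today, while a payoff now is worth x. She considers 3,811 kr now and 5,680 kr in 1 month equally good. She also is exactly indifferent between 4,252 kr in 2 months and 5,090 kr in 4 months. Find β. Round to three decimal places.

β ≈ 0.734

From the later pair, β·δ^2·4252 = β·δ^4·5090; dividing through, δ^2 = 4252/5090 = 0.83536, so δ = 0.91398.
The first indifference: 3811 = β·δ·5680, so β = 3811/(δ·5680) = 3811/(0.91398·5680) ≈ 0.734.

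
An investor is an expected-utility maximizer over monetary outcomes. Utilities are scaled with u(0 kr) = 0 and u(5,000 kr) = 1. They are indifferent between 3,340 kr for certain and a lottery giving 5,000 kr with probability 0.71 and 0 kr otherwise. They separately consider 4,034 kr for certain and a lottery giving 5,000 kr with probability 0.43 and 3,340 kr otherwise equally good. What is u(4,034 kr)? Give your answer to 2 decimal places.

0.83

First, u(3,340 kr) = 0.71·u(5,000 kr) + 0.29·u(0 kr) = 0.71.
The second indifference gives u(4,034 kr) = 0.43·u(5,000 kr) + 0.57·u(3,340 kr) = 0.43·1.00 + 0.57·0.71 = 0.8347.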